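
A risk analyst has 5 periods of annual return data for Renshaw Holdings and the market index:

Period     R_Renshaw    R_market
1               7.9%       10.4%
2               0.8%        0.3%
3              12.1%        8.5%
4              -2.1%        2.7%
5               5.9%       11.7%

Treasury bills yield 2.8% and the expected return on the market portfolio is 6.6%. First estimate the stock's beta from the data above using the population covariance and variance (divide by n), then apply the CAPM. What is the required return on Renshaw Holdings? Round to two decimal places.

6.00%

Mean R_i = (7.9 + 0.8 + 12.1 − 2.1 + 5.9) / 5 = 4.9200%
Mean R_m = (10.4 + 0.3 + 8.5 + 2.7 + 11.7) / 5 = 6.7200%
Σ(R_i − R̄_i)(R_m − R̄_m) = 83.2980  ⇒  Cov = 83.2980 / 5 = 16.6596
Σ(R_m − R̄_m)² = 98.8880  ⇒  Var(R_m) = 98.8880 / 5 = 19.7776
β = Cov / Var(R_m) = 16.6596 / 19.7776 = 0.8423
MRP = 6.6% − 2.8% = 3.80%
E(R) = R_f + β × MRP = 2.8% + 0.8423 × 3.8% = 6.00%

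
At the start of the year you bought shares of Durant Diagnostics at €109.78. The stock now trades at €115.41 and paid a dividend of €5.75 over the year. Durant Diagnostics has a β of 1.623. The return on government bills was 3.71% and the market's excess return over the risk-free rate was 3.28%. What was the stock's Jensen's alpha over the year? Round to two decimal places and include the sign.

Realised HPR = (P1 + D1 − P0) / P0 = (115.41 + 5.75 − 109.78) / 109.78 = 11.38 / 109.78 = 10.3662%
CAPM required = R_f + β·MRP = 3.71% + 1.623 × 3.28% = 9.03344%
α = realised − required = 10.3662% − 9.03344% = +1.33%

+1.33%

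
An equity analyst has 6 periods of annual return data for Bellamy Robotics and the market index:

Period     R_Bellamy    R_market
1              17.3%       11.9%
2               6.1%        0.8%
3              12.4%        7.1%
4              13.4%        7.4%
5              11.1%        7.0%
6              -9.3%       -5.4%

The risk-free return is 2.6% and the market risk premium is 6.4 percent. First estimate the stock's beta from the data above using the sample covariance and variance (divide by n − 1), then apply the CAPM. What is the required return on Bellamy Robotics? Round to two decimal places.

Mean R_i = (17.3 + 6.1 + 12.4 + 13.4 + 11.1 − 9.3) / 6 = 8.5000%
Mean R_m = (11.9 + 0.8 + 7.1 + 7.4 + 7.0 − 5.4) / 6 = 4.8000%
Σ(R_i − R̄_i)(R_m − R̄_m) = 281.0700  ⇒  Cov = 281.0700 / 5 = 56.2140
Σ(R_m − R̄_m)² = 187.3400  ⇒  Var(R_m) = 187.3400 / 5 = 37.4680
β = Cov / Var(R_m) = 56.2140 / 37.4680 = 1.5003
E(R) = R_f + β × MRP = 2.6% + 1.5003 × 6.4% = 12.20%

12.20%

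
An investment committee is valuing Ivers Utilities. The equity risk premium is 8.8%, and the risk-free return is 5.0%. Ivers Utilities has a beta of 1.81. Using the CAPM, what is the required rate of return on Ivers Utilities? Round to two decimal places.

E(R) = R_f + β × MRP = 5.0% + 1.81 × 8.8% = 20.93%

20.93%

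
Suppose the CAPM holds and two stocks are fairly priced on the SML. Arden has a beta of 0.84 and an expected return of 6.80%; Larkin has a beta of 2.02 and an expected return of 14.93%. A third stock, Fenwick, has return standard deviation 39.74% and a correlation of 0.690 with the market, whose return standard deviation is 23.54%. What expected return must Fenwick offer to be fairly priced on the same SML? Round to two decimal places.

9.04%

MRP = (14.93% − 6.80%) / (2.02 − 0.84) = 6.8898%
R_f = 6.80% − 0.84 × 6.8898% = 1.0126%
β_Fenwick = ρ·σ_i/σ_m = 0.690 × 39.74 / 23.54 = 1.1649
E(R_Fenwick) = R_f + β × MRP = 1.0126% + 1.1649 × 6.8898% = 9.04%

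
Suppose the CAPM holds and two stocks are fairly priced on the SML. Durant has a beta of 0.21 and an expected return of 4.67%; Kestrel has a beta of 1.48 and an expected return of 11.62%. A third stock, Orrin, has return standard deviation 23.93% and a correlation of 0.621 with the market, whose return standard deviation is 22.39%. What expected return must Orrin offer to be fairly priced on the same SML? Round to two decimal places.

MRP = (11.62% − 4.67%) / (1.48 − 0.21) = 5.4724%
R_f = 4.67% − 0.21 × 5.4724% = 3.5208%
β_Orrin = ρ·σ_i/σ_m = 0.621 × 23.93 / 22.39 = 0.6637
E(R_Orrin) = R_f + β × MRP = 3.5208% + 0.6637 × 5.4724% = 7.15%

7.15%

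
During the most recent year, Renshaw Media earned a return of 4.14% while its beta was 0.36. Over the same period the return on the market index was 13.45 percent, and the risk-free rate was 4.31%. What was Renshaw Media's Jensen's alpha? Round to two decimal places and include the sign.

Market excess return = 13.45% − 4.31% = 9.14%
CAPM benchmark = R_f + β(R_m − R_f) = 4.31% + 0.36 × 9.14% = 7.6004%
α = actual − benchmark = 4.14% − 7.6004% = -3.46%

-3.46%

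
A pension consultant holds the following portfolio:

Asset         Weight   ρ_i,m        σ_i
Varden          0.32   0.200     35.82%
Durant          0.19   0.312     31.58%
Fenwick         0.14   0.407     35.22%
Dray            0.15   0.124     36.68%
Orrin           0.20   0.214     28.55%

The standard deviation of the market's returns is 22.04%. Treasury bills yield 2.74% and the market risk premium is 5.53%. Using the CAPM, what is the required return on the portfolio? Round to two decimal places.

4.77%

β_Varden = 0.200 × 35.82% / 22.04% = 0.3250
β_Durant = 0.312 × 31.58% / 22.04% = 0.4470
β_Fenwick = 0.407 × 35.22% / 22.04% = 0.6504
β_Dray = 0.124 × 36.68% / 22.04% = 0.2064
β_Orrin = 0.214 × 28.55% / 22.04% = 0.2772
β_P = Σ w_i β_i = 0.32×0.3250 + 0.19×0.4470 + 0.14×0.6504 + 0.15×0.2064 + 0.20×0.2772 = 0.3664
E(R_P) = R_f + β_P × MRP = 2.74% + 0.3664 × 5.53% = 4.77%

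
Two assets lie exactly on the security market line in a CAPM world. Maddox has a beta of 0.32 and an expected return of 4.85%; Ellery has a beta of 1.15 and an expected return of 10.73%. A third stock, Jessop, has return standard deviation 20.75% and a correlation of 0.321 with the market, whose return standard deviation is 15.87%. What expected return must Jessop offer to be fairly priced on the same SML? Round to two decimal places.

5.56%

MRP = (10.73% − 4.85%) / (1.15 − 0.32) = 7.0843%
R_f = 4.85% − 0.32 × 7.0843% = 2.5830%
β_Jessop = ρ·σ_i/σ_m = 0.321 × 20.75 / 15.87 = 0.4197
E(R_Jessop) = R_f + β × MRP = 2.5830% + 0.4197 × 7.0843% = 5.56%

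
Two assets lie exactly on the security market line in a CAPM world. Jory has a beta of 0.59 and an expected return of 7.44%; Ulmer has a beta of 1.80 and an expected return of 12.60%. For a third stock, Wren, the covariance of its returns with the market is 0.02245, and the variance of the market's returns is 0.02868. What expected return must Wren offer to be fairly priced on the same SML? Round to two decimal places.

MRP = (12.60% − 7.44%) / (1.80 − 0.59) = 4.2645%
R_f = 7.44% − 0.59 × 4.2645% = 4.9239%
β_Wren = Cov / Var(R_m) = 0.02245 / 0.02868 = 0.7828
E(R_Wren) = R_f + β × MRP = 4.9239% + 0.7828 × 4.2645% = 8.26%

8.26%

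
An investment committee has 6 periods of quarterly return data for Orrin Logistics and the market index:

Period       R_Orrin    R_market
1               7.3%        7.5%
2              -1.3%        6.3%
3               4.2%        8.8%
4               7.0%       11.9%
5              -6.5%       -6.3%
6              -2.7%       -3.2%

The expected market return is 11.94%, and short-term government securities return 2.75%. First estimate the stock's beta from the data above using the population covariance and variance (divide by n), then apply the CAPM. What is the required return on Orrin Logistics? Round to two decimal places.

Mean R_i = (7.3 − 1.3 + 4.2 + 7.0 − 6.5 − 2.7) / 6 = 1.3333%
Mean R_m = (7.5 + 6.3 + 8.8 + 11.9 − 6.3 − 3.2) / 6 = 4.1667%
Σ(R_i − R̄_i)(R_m − R̄_m) = 183.0767  ⇒  Cov = 183.0767 / 6 = 30.5128
Σ(R_m − R̄_m)² = 260.7533  ⇒  Var(R_m) = 260.7533 / 6 = 43.4589
β = Cov / Var(R_m) = 30.5128 / 43.4589 = 0.7021
MRP = 11.94% − 2.75% = 9.19%
E(R) = R_f + β × MRP = 2.75% + 0.7021 × 9.19% = 9.20%

9.20%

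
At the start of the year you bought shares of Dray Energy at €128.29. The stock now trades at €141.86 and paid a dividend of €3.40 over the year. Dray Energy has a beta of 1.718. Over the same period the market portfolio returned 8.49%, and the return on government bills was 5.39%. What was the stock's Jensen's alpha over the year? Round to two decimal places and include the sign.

Realised HPR = (P1 + D1 − P0) / P0 = (141.86 + 3.40 − 128.29) / 128.29 = 16.97 / 128.29 = 13.2278%
MRP = 8.49% − 5.39% = 3.10%
CAPM required = R_f + β·MRP = 5.39% + 1.718 × 3.10% = 10.71580%
α = realised − required = 13.2278% − 10.71580% = +2.51%

+2.51%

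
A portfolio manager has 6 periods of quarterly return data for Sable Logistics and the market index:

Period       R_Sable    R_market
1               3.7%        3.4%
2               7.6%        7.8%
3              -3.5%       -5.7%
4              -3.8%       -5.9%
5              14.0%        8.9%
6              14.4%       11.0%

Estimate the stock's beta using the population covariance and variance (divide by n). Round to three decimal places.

1.056

Mean R_i = (3.7 + 7.6 − 3.5 − 3.8 + 14.0 + 14.4) / 6 = 5.4000%
Mean R_m = (3.4 + 7.8 − 5.7 − 5.9 + 8.9 + 11.0) / 6 = 3.2500%
Σ(R_i − R̄_i)(R_m − R̄_m) = 291.9300  ⇒  Cov = 291.9300 / 6 = 48.6550
Σ(R_m − R̄_m)² = 276.5350  ⇒  Var(R_m) = 276.5350 / 6 = 46.0892
β = Cov / Var(R_m) = 48.6550 / 46.0892 = 1.0557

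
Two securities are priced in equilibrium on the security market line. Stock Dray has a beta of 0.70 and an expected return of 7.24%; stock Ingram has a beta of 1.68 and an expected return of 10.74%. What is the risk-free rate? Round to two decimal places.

Both satisfy E(R) = R_f + β·MRP, so the slope of the SML is
MRP = (10.74% − 7.24%) / (1.68 − 0.70) = 3.50% / 0.98 = 3.5714%
R_f = E(R_Dray) − β_Dray·MRP = 7.24% − 0.70 × 3.5714% = 4.7400%

4.74%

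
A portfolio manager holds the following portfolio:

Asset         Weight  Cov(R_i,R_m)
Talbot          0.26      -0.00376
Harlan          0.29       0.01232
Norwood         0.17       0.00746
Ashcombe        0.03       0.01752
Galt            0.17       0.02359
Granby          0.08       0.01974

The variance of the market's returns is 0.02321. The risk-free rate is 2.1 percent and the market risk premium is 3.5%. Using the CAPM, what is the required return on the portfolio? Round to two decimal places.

β_Talbot = -0.00376 / 0.02321 = -0.1620
β_Harlan = 0.01232 / 0.02321 = 0.5308
β_Norwood = 0.00746 / 0.02321 = 0.3214
β_Ashcombe = 0.01752 / 0.02321 = 0.7548
β_Galt = 0.02359 / 0.02321 = 1.0164
β_Granby = 0.01974 / 0.02321 = 0.8505
β_P = Σ w_i β_i = 0.26×-0.1620 + 0.29×0.5308 + 0.17×0.3214 + 0.03×0.7548 + 0.17×1.0164 + 0.08×0.8505 = 0.4299
E(R_P) = R_f + β_P × MRP = 2.1% + 0.4299 × 3.5% = 3.60%

3.60%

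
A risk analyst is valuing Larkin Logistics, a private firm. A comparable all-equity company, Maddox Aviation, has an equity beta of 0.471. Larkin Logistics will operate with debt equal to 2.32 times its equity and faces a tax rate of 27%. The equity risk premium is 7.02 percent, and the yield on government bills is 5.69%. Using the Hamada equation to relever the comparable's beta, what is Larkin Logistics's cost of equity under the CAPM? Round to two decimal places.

β_L = β_U × [1 + (1 − t)(D/E)] = 0.471 × [1 + (1 − 0.27) × 2.32]
    = 0.471 × [1 + 0.73 × 2.32] = 0.471 × 2.6936 = 1.2687
E(R) = R_f + β_L × MRP = 5.69% + 1.2687 × 7.02% = 14.60%

14.60%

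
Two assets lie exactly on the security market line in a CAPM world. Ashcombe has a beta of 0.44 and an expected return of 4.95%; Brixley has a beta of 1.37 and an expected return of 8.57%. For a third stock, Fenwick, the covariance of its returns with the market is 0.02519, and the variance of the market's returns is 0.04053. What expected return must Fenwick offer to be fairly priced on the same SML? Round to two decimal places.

MRP = (8.57% − 4.95%) / (1.37 − 0.44) = 3.8925%
R_f = 4.95% − 0.44 × 3.8925% = 3.2373%
β_Fenwick = Cov / Var(R_m) = 0.02519 / 0.04053 = 0.6215
E(R_Fenwick) = R_f + β × MRP = 3.2373% + 0.6215 × 3.8925% = 5.66%

5.66%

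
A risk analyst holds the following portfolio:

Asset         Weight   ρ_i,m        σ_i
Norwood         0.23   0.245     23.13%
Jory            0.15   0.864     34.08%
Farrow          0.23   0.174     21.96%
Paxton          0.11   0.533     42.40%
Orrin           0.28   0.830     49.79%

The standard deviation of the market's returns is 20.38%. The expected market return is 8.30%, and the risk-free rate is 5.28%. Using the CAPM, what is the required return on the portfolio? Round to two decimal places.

8.34%

β_Norwood = 0.245 × 23.13% / 20.38% = 0.2781
β_Jory = 0.864 × 34.08% / 20.38% = 1.4448
β_Farrow = 0.174 × 21.96% / 20.38% = 0.1875
β_Paxton = 0.533 × 42.40% / 20.38% = 1.1089
β_Orrin = 0.830 × 49.79% / 20.38% = 2.0278
β_P = Σ w_i β_i = 0.23×0.2781 + 0.15×1.4448 + 0.23×0.1875 + 0.11×1.1089 + 0.28×2.0278 = 1.0136
MRP = 8.30% − 5.28% = 3.02%
E(R_P) = R_f + β_P × MRP = 5.28% + 1.0136 × 3.02% = 8.34%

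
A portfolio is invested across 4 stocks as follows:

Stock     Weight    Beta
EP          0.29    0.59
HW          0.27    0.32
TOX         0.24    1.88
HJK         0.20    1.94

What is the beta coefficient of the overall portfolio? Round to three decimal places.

1.097

β_P = Σ w_i β_i = 0.29×0.59 + 0.27×0.32 + 0.24×1.88 + 0.20×1.94 = 1.0967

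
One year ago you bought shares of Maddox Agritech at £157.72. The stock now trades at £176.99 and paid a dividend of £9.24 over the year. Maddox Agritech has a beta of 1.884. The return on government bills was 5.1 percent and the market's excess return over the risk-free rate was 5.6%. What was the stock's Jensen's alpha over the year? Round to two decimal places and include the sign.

Realised HPR = (P1 + D1 − P0) / P0 = (176.99 + 9.24 − 157.72) / 157.72 = 28.51 / 157.72 = 18.0763%
CAPM required = R_f + β·MRP = 5.1% + 1.884 × 5.6% = 15.6504%
α = realised − required = 18.0763% − 15.6504% = +2.43%

+2.43%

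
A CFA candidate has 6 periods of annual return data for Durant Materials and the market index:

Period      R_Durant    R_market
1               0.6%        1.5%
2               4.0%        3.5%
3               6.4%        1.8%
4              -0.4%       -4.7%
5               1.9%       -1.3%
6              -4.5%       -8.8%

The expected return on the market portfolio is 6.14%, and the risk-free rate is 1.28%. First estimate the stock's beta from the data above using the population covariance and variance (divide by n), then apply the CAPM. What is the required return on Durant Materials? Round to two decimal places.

4.70%

Mean R_i = (0.6 + 4.0 + 6.4 − 0.4 + 1.9 − 4.5) / 6 = 1.3333%
Mean R_m = (1.5 + 3.5 + 1.8 − 4.7 − 1.3 − 8.8) / 6 = -1.3333%
Σ(R_i − R̄_i)(R_m − R̄_m) = 76.0967  ⇒  Cov = 76.0967 / 6 = 12.6828
Σ(R_m − R̄_m)² = 108.2933  ⇒  Var(R_m) = 108.2933 / 6 = 18.0489
β = Cov / Var(R_m) = 12.6828 / 18.0489 = 0.7027
MRP = 6.14% − 1.28% = 4.86%
E(R) = R_f + β × MRP = 1.28% + 0.7027 × 4.86% = 4.70%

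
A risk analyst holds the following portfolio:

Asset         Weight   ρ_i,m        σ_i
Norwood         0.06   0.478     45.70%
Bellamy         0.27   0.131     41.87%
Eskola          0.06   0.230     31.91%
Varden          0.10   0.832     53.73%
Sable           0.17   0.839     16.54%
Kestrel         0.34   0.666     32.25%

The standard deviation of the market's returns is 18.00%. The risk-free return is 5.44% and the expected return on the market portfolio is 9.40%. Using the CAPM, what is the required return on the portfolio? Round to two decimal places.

9.26%

β_Norwood = 0.478 × 45.70% / 18.00% = 1.2136
β_Bellamy = 0.131 × 41.87% / 18.00% = 0.3047
β_Eskola = 0.230 × 31.91% / 18.00% = 0.4077
β_Varden = 0.832 × 53.73% / 18.00% = 2.4835
β_Sable = 0.839 × 16.54% / 18.00% = 0.7709
β_Kestrel = 0.666 × 32.25% / 18.00% = 1.1933
β_P = Σ w_i β_i = 0.06×1.2136 + 0.27×0.3047 + 0.06×0.4077 + 0.10×2.4835 + 0.17×0.7709 + 0.34×1.1933 = 0.9647
MRP = 9.40% − 5.44% = 3.96%
E(R_P) = R_f + β_P × MRP = 5.44% + 0.9647 × 3.96% = 9.26%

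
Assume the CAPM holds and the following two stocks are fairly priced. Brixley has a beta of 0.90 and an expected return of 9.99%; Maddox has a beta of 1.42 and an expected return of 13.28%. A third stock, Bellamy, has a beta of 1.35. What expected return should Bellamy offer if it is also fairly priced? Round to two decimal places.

12.84%

MRP (SML slope) = (13.28% − 9.99%) / (1.42 − 0.90) = 3.29% / 0.52 = 6.3269%
R_f (intercept) = 9.99% − 0.90 × 6.3269% = 4.2958%
E(R_Bellamy) = R_f + β × MRP = 4.2958% + 1.35 × 6.3269% = 12.84%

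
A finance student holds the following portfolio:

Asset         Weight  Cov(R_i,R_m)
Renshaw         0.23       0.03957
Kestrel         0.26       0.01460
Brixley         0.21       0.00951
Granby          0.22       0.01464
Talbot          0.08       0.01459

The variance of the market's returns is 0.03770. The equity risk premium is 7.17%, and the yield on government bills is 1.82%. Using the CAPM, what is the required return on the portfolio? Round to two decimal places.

5.49%

β_Renshaw = 0.03957 / 0.03770 = 1.0496
β_Kestrel = 0.01460 / 0.03770 = 0.3873
β_Brixley = 0.00951 / 0.03770 = 0.2523
β_Granby = 0.01464 / 0.03770 = 0.3883
β_Talbot = 0.01459 / 0.03770 = 0.3870
β_P = Σ w_i β_i = 0.23×1.0496 + 0.26×0.3873 + 0.21×0.2523 + 0.22×0.3883 + 0.08×0.3870 = 0.5115
E(R_P) = R_f + β_P × MRP = 1.82% + 0.5115 × 7.17% = 5.49%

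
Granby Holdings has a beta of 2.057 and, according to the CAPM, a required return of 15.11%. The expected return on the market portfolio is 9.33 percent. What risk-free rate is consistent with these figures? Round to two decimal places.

E(R) = R_f + β(E(R_m) − R_f) = R_f(1 − β) + β·E(R_m)
15.11% = R_f × (1 − 2.057) + 2.057 × 9.33%
15.11% = R_f × -1.057 + 19.19181%
R_f = (15.11% − 19.19181%) / -1.057 = 3.86%

3.86%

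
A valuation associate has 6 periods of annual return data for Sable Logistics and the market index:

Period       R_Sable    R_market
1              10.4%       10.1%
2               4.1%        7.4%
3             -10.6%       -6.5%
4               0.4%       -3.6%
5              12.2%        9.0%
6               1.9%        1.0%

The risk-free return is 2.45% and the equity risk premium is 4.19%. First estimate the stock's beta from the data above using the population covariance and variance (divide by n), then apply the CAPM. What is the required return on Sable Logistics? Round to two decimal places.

Mean R_i = (10.4 + 4.1 − 10.6 + 0.4 + 12.2 + 1.9) / 6 = 3.0667%
Mean R_m = (10.1 + 7.4 − 6.5 − 3.6 + 9.0 + 1.0) / 6 = 2.9000%
Σ(R_i − R̄_i)(R_m − R̄_m) = 261.1800  ⇒  Cov = 261.1800 / 6 = 43.5300
Σ(R_m − R̄_m)² = 243.5200  ⇒  Var(R_m) = 243.5200 / 6 = 40.5867
β = Cov / Var(R_m) = 43.5300 / 40.5867 = 1.0725
E(R) = R_f + β × MRP = 2.45% + 1.0725 × 4.19% = 6.94%

6.94%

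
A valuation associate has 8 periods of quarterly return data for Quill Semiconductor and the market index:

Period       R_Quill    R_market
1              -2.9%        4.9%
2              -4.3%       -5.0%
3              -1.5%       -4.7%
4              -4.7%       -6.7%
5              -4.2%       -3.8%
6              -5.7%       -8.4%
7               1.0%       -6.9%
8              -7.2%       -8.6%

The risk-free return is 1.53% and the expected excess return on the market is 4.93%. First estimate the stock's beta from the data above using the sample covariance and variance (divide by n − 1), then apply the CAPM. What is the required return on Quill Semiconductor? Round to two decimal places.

Mean R_i = (-2.9 − 4.3 − 1.5 − 4.7 − 4.2 − 5.7 + 1.0 − 7.2) / 8 = -3.6875%
Mean R_m = (4.9 − 5.0 − 4.7 − 6.7 − 3.8 − 8.4 − 6.9 − 8.6) / 8 = -4.9000%
Σ(R_i − R̄_i)(R_m − R̄_m) = 20.1400  ⇒  Cov = 20.1400 / 7 = 2.8771
Σ(R_m − R̄_m)² = 130.4800  ⇒  Var(R_m) = 130.4800 / 7 = 18.6400
β = Cov / Var(R_m) = 2.8771 / 18.6400 = 0.1544
E(R) = R_f + β × MRP = 1.53% + 0.1544 × 4.93% = 2.29%

2.29%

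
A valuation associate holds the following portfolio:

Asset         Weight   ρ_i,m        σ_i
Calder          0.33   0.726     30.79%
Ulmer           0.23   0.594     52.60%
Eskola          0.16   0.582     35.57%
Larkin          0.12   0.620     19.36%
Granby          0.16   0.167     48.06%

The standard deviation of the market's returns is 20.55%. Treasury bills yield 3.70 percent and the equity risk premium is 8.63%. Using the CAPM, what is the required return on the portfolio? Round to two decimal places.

β_Calder = 0.726 × 30.79% / 20.55% = 1.0878
β_Ulmer = 0.594 × 52.60% / 20.55% = 1.5204
β_Eskola = 0.582 × 35.57% / 20.55% = 1.0074
β_Larkin = 0.620 × 19.36% / 20.55% = 0.5841
β_Granby = 0.167 × 48.06% / 20.55% = 0.3906
β_P = Σ w_i β_i = 0.33×1.0878 + 0.23×1.5204 + 0.16×1.0074 + 0.12×0.5841 + 0.16×0.3906 = 1.0024
E(R_P) = R_f + β_P × MRP = 3.70% + 1.0024 × 8.63% = 12.35%

12.35%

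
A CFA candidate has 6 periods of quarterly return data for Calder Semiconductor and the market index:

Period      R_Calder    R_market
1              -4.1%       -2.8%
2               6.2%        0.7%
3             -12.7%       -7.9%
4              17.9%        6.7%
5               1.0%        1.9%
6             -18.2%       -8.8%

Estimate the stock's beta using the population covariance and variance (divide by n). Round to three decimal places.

2.126

Mean R_i = (-4.1 + 6.2 − 12.7 + 17.9 + 1.0 − 18.2) / 6 = -1.6500%
Mean R_m = (-2.8 + 0.7 − 7.9 + 6.7 + 1.9 − 8.8) / 6 = -1.7000%
Σ(R_i − R̄_i)(R_m − R̄_m) = 381.3100  ⇒  Cov = 381.3100 / 6 = 63.5517
Σ(R_m − R̄_m)² = 179.3400  ⇒  Var(R_m) = 179.3400 / 6 = 29.8900
β = Cov / Var(R_m) = 63.5517 / 29.8900 = 2.1262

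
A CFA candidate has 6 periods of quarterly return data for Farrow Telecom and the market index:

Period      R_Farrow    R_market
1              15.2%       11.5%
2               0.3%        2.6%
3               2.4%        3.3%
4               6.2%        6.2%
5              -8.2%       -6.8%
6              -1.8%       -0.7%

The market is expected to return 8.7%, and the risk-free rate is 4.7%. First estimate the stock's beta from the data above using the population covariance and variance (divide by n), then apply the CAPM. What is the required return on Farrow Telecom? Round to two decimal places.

9.73%

Mean R_i = (15.2 + 0.3 + 2.4 + 6.2 − 8.2 − 1.8) / 6 = 2.3500%
Mean R_m = (11.5 + 2.6 + 3.3 + 6.2 − 6.8 − 0.7) / 6 = 2.6833%
Σ(R_i − R̄_i)(R_m − R̄_m) = 241.1250  ⇒  Cov = 241.1250 / 6 = 40.1875
Σ(R_m − R̄_m)² = 191.8683  ⇒  Var(R_m) = 191.8683 / 6 = 31.9781
β = Cov / Var(R_m) = 40.1875 / 31.9781 = 1.2567
MRP = 8.7% − 4.7% = 4.00%
E(R) = R_f + β × MRP = 4.7% + 1.2567 × 4.0% = 9.73%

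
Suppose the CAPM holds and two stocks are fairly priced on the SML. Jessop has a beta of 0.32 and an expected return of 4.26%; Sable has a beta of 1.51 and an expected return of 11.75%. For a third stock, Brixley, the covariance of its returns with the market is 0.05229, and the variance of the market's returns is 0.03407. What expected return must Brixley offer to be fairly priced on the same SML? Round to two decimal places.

MRP = (11.75% − 4.26%) / (1.51 − 0.32) = 6.2941%
R_f = 4.26% − 0.32 × 6.2941% = 2.2459%
β_Brixley = Cov / Var(R_m) = 0.05229 / 0.03407 = 1.5348
E(R_Brixley) = R_f + β × MRP = 2.2459% + 1.5348 × 6.2941% = 11.91%

11.91%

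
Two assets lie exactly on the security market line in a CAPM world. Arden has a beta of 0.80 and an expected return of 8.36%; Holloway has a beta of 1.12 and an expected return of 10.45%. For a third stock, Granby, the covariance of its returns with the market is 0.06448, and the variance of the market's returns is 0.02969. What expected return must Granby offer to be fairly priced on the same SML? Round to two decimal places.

17.32%

MRP = (10.45% − 8.36%) / (1.12 − 0.80) = 6.5313%
R_f = 8.36% − 0.80 × 6.5313% = 3.1350%
β_Granby = Cov / Var(R_m) = 0.06448 / 0.02969 = 2.1718
E(R_Granby) = R_f + β × MRP = 3.1350% + 2.1718 × 6.5313% = 17.32%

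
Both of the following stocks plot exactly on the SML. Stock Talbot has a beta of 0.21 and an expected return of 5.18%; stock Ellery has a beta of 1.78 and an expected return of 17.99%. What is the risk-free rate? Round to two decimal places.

Both satisfy E(R) = R_f + β·MRP, so the slope of the SML is
MRP = (17.99% − 5.18%) / (1.78 − 0.21) = 12.81% / 1.57 = 8.1592%
R_f = E(R_Talbot) − β_Talbot·MRP = 5.18% − 0.21 × 8.1592% = 3.4666%

3.47%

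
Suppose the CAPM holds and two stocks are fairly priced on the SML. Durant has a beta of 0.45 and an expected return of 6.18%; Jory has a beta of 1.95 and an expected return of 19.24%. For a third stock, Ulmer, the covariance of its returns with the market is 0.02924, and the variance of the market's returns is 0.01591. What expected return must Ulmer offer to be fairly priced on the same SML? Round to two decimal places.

MRP = (19.24% − 6.18%) / (1.95 − 0.45) = 8.7067%
R_f = 6.18% − 0.45 × 8.7067% = 2.2620%
β_Ulmer = Cov / Var(R_m) = 0.02924 / 0.01591 = 1.8378
E(R_Ulmer) = R_f + β × MRP = 2.2620% + 1.8378 × 8.7067% = 18.26%

18.26%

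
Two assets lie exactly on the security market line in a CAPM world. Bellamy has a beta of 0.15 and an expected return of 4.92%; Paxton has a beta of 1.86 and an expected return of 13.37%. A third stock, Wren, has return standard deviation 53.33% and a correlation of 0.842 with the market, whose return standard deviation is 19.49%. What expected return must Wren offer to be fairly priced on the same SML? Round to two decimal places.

MRP = (13.37% − 4.92%) / (1.86 − 0.15) = 4.9415%
R_f = 4.92% − 0.15 × 4.9415% = 4.1788%
β_Wren = ρ·σ_i/σ_m = 0.842 × 53.33 / 19.49 = 2.3039
E(R_Wren) = R_f + β × MRP = 4.1788% + 2.3039 × 4.9415% = 15.56%

15.56%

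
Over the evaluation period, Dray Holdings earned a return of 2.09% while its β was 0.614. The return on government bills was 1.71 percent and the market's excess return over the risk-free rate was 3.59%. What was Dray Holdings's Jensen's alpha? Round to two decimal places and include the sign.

CAPM benchmark = R_f + β(R_m − R_f) = 1.71% + 0.614 × 3.59% = 3.91426%
α = actual − benchmark = 2.09% − 3.91426% = -1.82%

-1.82%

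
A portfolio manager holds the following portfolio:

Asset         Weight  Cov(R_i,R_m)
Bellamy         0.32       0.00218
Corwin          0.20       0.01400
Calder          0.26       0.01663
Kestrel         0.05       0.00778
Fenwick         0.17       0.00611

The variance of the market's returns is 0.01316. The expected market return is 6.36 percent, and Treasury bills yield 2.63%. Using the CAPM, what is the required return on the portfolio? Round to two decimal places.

5.25%

β_Bellamy = 0.00218 / 0.01316 = 0.1657
β_Corwin = 0.01400 / 0.01316 = 1.0638
β_Calder = 0.01663 / 0.01316 = 1.2637
β_Kestrel = 0.00778 / 0.01316 = 0.5912
β_Fenwick = 0.00611 / 0.01316 = 0.4643
β_P = Σ w_i β_i = 0.32×0.1657 + 0.20×1.0638 + 0.26×1.2637 + 0.05×0.5912 + 0.17×0.4643 = 0.7028
MRP = 6.36% − 2.63% = 3.73%
E(R_P) = R_f + β_P × MRP = 2.63% + 0.7028 × 3.73% = 5.25%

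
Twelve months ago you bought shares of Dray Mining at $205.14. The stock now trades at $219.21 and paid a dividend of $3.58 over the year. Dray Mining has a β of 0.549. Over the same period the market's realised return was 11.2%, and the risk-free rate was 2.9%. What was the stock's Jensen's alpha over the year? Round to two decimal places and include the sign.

+1.15%

Realised HPR = (P1 + D1 − P0) / P0 = (219.21 + 3.58 − 205.14) / 205.14 = 17.65 / 205.14 = 8.6039%
MRP = 11.2% − 2.9% = 8.30%
CAPM required = R_f + β·MRP = 2.9% + 0.549 × 8.3% = 7.4567%
α = realised − required = 8.6039% − 7.4567% = +1.15%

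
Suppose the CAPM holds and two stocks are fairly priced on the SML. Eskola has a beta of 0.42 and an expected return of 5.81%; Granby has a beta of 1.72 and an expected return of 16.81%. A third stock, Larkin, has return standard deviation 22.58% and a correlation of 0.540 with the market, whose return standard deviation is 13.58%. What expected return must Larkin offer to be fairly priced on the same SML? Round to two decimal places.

9.85%

MRP = (16.81% − 5.81%) / (1.72 − 0.42) = 8.4615%
R_f = 5.81% − 0.42 × 8.4615% = 2.2562%
β_Larkin = ρ·σ_i/σ_m = 0.540 × 22.58 / 13.58 = 0.8979
E(R_Larkin) = R_f + β × MRP = 2.2562% + 0.8979 × 8.4615% = 9.85%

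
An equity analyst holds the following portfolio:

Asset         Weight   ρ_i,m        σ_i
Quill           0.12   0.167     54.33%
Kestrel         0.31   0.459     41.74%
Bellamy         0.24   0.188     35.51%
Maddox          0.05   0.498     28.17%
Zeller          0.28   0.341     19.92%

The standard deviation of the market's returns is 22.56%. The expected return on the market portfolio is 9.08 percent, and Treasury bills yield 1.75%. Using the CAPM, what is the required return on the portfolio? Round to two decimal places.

5.40%

β_Quill = 0.167 × 54.33% / 22.56% = 0.4022
β_Kestrel = 0.459 × 41.74% / 22.56% = 0.8492
β_Bellamy = 0.188 × 35.51% / 22.56% = 0.2959
β_Maddox = 0.498 × 28.17% / 22.56% = 0.6218
β_Zeller = 0.341 × 19.92% / 22.56% = 0.3011
β_P = Σ w_i β_i = 0.12×0.4022 + 0.31×0.8492 + 0.24×0.2959 + 0.05×0.6218 + 0.28×0.3011 = 0.4979
MRP = 9.08% − 1.75% = 7.33%
E(R_P) = R_f + β_P × MRP = 1.75% + 0.4979 × 7.33% = 5.40%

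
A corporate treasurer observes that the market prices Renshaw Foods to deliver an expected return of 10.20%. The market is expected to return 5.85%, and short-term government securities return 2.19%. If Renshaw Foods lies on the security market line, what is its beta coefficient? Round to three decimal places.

2.189

MRP = 5.85% − 2.19% = 3.66%
β = (E(R) − R_f) / MRP = (10.20% − 2.19%) / 3.66% = 8.01% / 3.66% = 2.189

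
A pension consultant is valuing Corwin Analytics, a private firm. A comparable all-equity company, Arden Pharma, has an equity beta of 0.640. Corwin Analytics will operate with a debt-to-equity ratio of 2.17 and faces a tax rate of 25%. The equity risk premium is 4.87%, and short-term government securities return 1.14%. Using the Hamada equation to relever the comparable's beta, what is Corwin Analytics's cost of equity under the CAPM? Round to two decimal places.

9.33%

β_L = β_U × [1 + (1 − t)(D/E)] = 0.640 × [1 + (1 − 0.25) × 2.17]
    = 0.640 × [1 + 0.75 × 2.17] = 0.640 × 2.6275 = 1.6816
E(R) = R_f + β_L × MRP = 1.14% + 1.6816 × 4.87% = 9.33%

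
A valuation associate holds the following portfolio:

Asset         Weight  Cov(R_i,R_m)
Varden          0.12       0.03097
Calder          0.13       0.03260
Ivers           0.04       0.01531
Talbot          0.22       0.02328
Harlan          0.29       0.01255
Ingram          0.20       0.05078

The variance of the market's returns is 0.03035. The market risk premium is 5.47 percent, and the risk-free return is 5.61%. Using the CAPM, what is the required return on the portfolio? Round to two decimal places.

10.56%

β_Varden = 0.03097 / 0.03035 = 1.0204
β_Calder = 0.03260 / 0.03035 = 1.0741
β_Ivers = 0.01531 / 0.03035 = 0.5044
β_Talbot = 0.02328 / 0.03035 = 0.7671
β_Harlan = 0.01255 / 0.03035 = 0.4135
β_Ingram = 0.05078 / 0.03035 = 1.6731
β_P = Σ w_i β_i = 0.12×1.0204 + 0.13×1.0741 + 0.04×0.5044 + 0.22×0.7671 + 0.29×0.4135 + 0.20×1.6731 = 0.9056
E(R_P) = R_f + β_P × MRP = 5.61% + 0.9056 × 5.47% = 10.56%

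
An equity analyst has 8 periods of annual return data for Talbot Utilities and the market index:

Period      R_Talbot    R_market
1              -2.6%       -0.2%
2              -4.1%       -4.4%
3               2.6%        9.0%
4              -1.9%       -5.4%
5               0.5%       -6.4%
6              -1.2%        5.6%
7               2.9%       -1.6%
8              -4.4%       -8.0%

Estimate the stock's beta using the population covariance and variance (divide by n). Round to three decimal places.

0.243

Mean R_i = (-2.6 − 4.1 + 2.6 − 1.9 + 0.5 − 1.2 + 2.9 − 4.4) / 8 = -1.0250%
Mean R_m = (-0.2 − 4.4 + 9.0 − 5.4 − 6.4 + 5.6 − 1.6 − 8.0) / 8 = -1.4250%
Σ(R_i − R̄_i)(R_m − R̄_m) = 61.1750  ⇒  Cov = 61.1750 / 8 = 7.6469
Σ(R_m − R̄_m)² = 252.1950  ⇒  Var(R_m) = 252.1950 / 8 = 31.5244
β = Cov / Var(R_m) = 7.6469 / 31.5244 = 0.2426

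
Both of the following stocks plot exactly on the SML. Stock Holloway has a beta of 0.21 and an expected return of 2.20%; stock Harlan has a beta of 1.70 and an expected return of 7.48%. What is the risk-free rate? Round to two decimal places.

1.46%

Both satisfy E(R) = R_f + β·MRP, so the slope of the SML is
MRP = (7.48% − 2.20%) / (1.70 − 0.21) = 5.28% / 1.49 = 3.5436%
R_f = E(R_Holloway) − β_Holloway·MRP = 2.20% − 0.21 × 3.5436% = 1.4558%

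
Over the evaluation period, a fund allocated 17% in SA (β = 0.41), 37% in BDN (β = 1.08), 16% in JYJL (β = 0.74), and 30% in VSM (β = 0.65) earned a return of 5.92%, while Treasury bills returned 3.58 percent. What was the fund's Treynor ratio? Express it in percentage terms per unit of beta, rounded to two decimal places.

β_P = 0.17×0.41 + 0.37×1.08 + 0.16×0.74 + 0.30×0.65 = 0.7827
Treynor = (R_P − R_f) / β_P = (5.92% − 3.58%) / 0.7827 = 2.34% / 0.7827 = 2.99%

2.99%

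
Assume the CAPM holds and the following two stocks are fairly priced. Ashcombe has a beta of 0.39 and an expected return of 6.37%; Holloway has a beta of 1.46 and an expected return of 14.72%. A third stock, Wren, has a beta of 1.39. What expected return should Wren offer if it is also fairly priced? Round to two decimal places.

MRP (SML slope) = (14.72% − 6.37%) / (1.46 − 0.39) = 8.35% / 1.07 = 7.8037%
R_f (intercept) = 6.37% − 0.39 × 7.8037% = 3.3266%
E(R_Wren) = R_f + β × MRP = 3.3266% + 1.39 × 7.8037% = 14.17%

14.17%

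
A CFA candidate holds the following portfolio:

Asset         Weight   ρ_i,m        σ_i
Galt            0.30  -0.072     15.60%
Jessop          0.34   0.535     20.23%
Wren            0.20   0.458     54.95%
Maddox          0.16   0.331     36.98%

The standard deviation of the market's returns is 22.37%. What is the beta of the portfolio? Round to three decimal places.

0.462

β_Galt = -0.072 × 15.60% / 22.37% = -0.0502
β_Jessop = 0.535 × 20.23% / 22.37% = 0.4838
β_Wren = 0.458 × 54.95% / 22.37% = 1.1250
β_Maddox = 0.331 × 36.98% / 22.37% = 0.5472
β_P = Σ w_i β_i = 0.30×-0.0502 + 0.34×0.4838 + 0.20×1.1250 + 0.16×0.5472 = 0.4620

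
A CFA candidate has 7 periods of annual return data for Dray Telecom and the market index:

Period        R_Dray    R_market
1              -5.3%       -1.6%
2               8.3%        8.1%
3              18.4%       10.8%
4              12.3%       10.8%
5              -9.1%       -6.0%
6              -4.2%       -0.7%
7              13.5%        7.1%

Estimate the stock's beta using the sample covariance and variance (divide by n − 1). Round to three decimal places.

1.552

Mean R_i = (-5.3 + 8.3 + 18.4 + 12.3 − 9.1 − 4.2 + 13.5) / 7 = 4.8429%
Mean R_m = (-1.6 + 8.1 + 10.8 + 10.8 − 6.0 − 0.7 + 7.1) / 7 = 4.0714%
Σ(R_i − R̄_i)(R_m − R̄_m) = 422.6386  ⇒  Cov = 422.6386 / 6 = 70.4398
Σ(R_m − R̄_m)² = 272.3143  ⇒  Var(R_m) = 272.3143 / 6 = 45.3857
β = Cov / Var(R_m) = 70.4398 / 45.3857 = 1.5520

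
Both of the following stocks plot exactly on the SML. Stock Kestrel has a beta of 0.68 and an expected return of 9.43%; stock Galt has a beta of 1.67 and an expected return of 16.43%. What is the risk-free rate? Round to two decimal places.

4.62%

Both satisfy E(R) = R_f + β·MRP, so the slope of the SML is
MRP = (16.43% − 9.43%) / (1.67 − 0.68) = 7.00% / 0.99 = 7.0707%
R_f = E(R_Kestrel) − β_Kestrel·MRP = 9.43% − 0.68 × 7.0707% = 4.6219%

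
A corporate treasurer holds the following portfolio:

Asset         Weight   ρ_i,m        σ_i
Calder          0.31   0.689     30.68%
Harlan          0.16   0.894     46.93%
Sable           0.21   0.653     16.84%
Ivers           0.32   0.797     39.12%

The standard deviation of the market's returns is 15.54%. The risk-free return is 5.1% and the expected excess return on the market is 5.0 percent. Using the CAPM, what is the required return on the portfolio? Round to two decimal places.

β_Calder = 0.689 × 30.68% / 15.54% = 1.3603
β_Harlan = 0.894 × 46.93% / 15.54% = 2.6998
β_Sable = 0.653 × 16.84% / 15.54% = 0.7076
β_Ivers = 0.797 × 39.12% / 15.54% = 2.0063
β_P = Σ w_i β_i = 0.31×1.3603 + 0.16×2.6998 + 0.21×0.7076 + 0.32×2.0063 = 1.6443
E(R_P) = R_f + β_P × MRP = 5.1% + 1.6443 × 5.0% = 13.32%

13.32%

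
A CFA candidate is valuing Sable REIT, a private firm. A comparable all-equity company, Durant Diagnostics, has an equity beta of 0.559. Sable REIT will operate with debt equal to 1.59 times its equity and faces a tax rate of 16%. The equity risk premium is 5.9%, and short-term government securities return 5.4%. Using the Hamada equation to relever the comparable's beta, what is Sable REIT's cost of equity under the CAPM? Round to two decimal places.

β_L = β_U × [1 + (1 − t)(D/E)] = 0.559 × [1 + (1 − 0.16) × 1.59]
    = 0.559 × [1 + 0.84 × 1.59] = 0.559 × 2.3356 = 1.3056
E(R) = R_f + β_L × MRP = 5.4% + 1.3056 × 5.9% = 13.10%

13.10%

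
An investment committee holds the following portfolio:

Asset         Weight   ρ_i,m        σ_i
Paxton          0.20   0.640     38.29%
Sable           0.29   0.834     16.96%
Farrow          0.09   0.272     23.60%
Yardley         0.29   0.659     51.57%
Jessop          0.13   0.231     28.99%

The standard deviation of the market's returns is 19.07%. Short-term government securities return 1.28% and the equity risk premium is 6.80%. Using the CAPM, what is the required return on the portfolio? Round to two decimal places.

8.52%

β_Paxton = 0.640 × 38.29% / 19.07% = 1.2850
β_Sable = 0.834 × 16.96% / 19.07% = 0.7417
β_Farrow = 0.272 × 23.60% / 19.07% = 0.3366
β_Yardley = 0.659 × 51.57% / 19.07% = 1.7821
β_Jessop = 0.231 × 28.99% / 19.07% = 0.3512
β_P = Σ w_i β_i = 0.20×1.2850 + 0.29×0.7417 + 0.09×0.3366 + 0.29×1.7821 + 0.13×0.3512 = 1.0649
E(R_P) = R_f + β_P × MRP = 1.28% + 1.0649 × 6.80% = 8.52%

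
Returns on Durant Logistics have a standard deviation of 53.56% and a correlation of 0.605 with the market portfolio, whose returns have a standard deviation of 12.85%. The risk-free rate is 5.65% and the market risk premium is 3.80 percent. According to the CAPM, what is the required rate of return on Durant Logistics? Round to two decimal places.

15.23%

β = ρ × σ_i / σ_m = 0.605 × 53.56% / 12.85% = 2.5217
E(R) = 5.65% + 2.5217 × 3.80% = 15.23%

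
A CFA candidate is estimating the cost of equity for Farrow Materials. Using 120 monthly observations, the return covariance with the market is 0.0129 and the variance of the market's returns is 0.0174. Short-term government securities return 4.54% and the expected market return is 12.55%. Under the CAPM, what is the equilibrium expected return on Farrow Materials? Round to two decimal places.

β = Cov(R_i, R_m) / Var(R_m) = 0.0129 / 0.0174 = 0.7414
MRP = 12.55% − 4.54% = 8.01%
E(R) = R_f + β × MRP = 4.54% + 0.7414 × 8.01% = 10.48%

10.48%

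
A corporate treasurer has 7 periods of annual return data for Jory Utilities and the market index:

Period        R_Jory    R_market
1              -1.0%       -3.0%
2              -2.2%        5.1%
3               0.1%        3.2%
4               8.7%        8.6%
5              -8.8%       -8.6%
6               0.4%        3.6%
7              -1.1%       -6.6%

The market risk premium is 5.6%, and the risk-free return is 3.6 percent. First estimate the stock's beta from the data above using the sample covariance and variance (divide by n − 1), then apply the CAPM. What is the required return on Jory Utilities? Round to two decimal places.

Mean R_i = (-1.0 − 2.2 + 0.1 + 8.7 − 8.8 + 0.4 − 1.1) / 7 = -0.5571%
Mean R_m = (-3.0 + 5.1 + 3.2 + 8.6 − 8.6 + 3.6 − 6.6) / 7 = 0.3286%
Σ(R_i − R̄_i)(R_m − R̄_m) = 152.5814  ⇒  Cov = 152.5814 / 6 = 25.4302
Σ(R_m − R̄_m)² = 248.9343  ⇒  Var(R_m) = 248.9343 / 6 = 41.4891
β = Cov / Var(R_m) = 25.4302 / 41.4891 = 0.6129
E(R) = R_f + β × MRP = 3.6% + 0.6129 × 5.6% = 7.03%

7.03%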